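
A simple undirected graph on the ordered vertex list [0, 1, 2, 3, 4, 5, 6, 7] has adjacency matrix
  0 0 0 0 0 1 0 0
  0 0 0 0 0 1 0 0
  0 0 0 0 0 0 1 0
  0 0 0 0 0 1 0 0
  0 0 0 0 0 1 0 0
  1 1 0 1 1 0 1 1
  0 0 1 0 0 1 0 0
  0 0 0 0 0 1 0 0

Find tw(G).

A width-1 tree decomposition is:
Bags: B1 = {5, 7}  B2 = {0, 5}  B3 = {4, 5}  B4 = {3, 5}  B5 = {1, 5}  B6 = {5, 6}  B7 = {2, 6}
Tree: B1–B2, B1–B3, B1–B4, B4–B5, B1–B6, B6–B7
The largest bag has 2 vertices, giving width 1; this decomposition certifies tw(G) ≤ 1. Since G has at least one edge (e.g. 5–7), it is not an edgeless graph, so tw(G) ≥ 1. The upper and lower bounds meet at 1, so that is the treewidth.

1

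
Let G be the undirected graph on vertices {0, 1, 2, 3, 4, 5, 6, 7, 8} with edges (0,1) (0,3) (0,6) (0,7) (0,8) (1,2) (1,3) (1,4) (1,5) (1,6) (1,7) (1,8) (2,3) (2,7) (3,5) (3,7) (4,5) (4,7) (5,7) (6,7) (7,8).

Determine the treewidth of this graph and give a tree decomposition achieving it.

Treewidth 3.
Bags: B1 = {1, 4, 5, 7}  B2 = {1, 3, 5, 7}  B3 = {0, 1, 3, 7}  B4 = {0, 1, 7, 8}  B5 = {1, 2, 3, 7}  B6 = {0, 1, 6, 7}
Tree: B1–B2, B2–B3, B3–B4, B2–B5, B4–B6

Each bag holds 4 vertices, so the decomposition has width 3, which upper-bounds the treewidth. For the lower bound, the 4 vertices {0, 1, 7, 8} are pairwise adjacent, and any tree decomposition puts a clique entirely inside one bag — forcing width ≥ 3. Therefore the treewidth is 3.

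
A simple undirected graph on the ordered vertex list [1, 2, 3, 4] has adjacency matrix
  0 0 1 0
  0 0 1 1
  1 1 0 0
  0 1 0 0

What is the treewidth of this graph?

1

A width-1 tree decomposition is:
Bags: B1 = {2, 4}  B2 = {2, 3}  B3 = {1, 3}
Tree: B1–B2, B2–B3
Each bag holds 2 vertices, so the decomposition has width 1, which upper-bounds the treewidth. Since G has at least one edge (e.g. 2–4), it is not an edgeless graph, so tw(G) ≥ 1. Therefore the treewidth is 1.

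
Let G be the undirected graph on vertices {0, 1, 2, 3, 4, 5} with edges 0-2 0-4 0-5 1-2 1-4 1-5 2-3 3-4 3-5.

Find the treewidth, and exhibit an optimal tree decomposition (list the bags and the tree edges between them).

Each bag holds 4 vertices, so the decomposition has width 3, which upper-bounds the treewidth. For the lower bound: the 4 vertex sets {1,4}, {0,5}, {2}, {3} are disjoint, each induces a connected subgraph, and every pair is joined by at least one edge of G. Contracting each set to a single vertex therefore yields K_{4} as a minor, and since treewidth is minor-monotone, tw(G) ≥ tw(K_{4}) = 3. Therefore the treewidth is 3.

Treewidth 3.
One such decomposition:
Bags: B1 = {1, 2, 4, 5}  B2 = {0, 2, 4, 5}  B3 = {2, 3, 4, 5}
Tree: B1–B2, B2–B3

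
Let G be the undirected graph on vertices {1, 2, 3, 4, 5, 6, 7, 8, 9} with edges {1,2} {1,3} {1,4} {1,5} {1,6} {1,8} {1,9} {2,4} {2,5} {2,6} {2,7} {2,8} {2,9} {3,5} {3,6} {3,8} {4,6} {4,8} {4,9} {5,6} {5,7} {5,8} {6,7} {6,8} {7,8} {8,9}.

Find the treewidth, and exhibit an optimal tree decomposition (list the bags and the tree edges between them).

Treewidth 4.
Bags: B1 = {1, 2, 5, 6, 8}  B2 = {2, 5, 6, 7, 8}  B3 = {1, 2, 4, 6, 8}  B4 = {1, 3, 5, 6, 8}  B5 = {1, 2, 4, 8, 9}
Tree: B1–B2, B1–B3, B1–B4, B3–B5

Each bag holds 5 vertices, so the decomposition has width 4, which upper-bounds the treewidth. On the other hand G contains the 5-clique {1, 2, 4, 8, 9}. A clique must lie in a single bag of any decomposition, so no decomposition can have width below 4. Therefore the treewidth is 4.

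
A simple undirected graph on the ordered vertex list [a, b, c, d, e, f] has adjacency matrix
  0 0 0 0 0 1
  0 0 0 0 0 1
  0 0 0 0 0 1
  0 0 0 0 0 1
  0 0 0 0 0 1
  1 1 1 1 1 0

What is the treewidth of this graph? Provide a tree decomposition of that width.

Each bag holds 2 vertices, so the decomposition has width 1, which upper-bounds the treewidth. Since G has at least one edge (e.g. f–c), it is not an edgeless graph, so tw(G) ≥ 1. Combining the bounds, tw(G) = 1.

Treewidth 1.
One such decomposition:
Bags: B1 = {c, f}  B2 = {e, f}  B3 = {b, f}  B4 = {a, f}  B5 = {d, f}
Tree: B1–B2, B2–B3, B3–B4, B2–B5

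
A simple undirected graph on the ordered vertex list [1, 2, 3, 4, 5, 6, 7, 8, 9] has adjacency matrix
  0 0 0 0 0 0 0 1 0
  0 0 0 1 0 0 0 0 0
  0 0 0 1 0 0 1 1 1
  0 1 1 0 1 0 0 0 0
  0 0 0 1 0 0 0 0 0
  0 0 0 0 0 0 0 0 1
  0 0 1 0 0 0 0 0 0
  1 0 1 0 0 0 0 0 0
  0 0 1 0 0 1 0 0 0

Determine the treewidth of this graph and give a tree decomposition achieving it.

Treewidth 1.
Bags: B1 = {3, 9}  B2 = {3, 4}  B3 = {6, 9}  B4 = {3, 8}  B5 = {1, 8}  B6 = {3, 7}  B7 = {4, 5}  B8 = {2, 4}
Tree: B1–B2, B1–B3, B2–B4, B4–B5, B2–B6, B2–B7, B7–B8

The largest bag has 2 vertices, giving width 1; this decomposition certifies tw(G) ≤ 1. Any graph with an edge has treewidth ≥ 1, and G has the edge 3–9. Therefore the treewidth is 1.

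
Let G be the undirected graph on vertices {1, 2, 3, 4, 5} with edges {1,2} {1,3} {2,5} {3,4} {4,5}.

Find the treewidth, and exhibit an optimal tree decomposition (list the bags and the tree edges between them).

The largest bag has 3 vertices, giving width 2; this decomposition certifies tw(G) ≤ 2. For the lower bound, G contains the cycle 2–1–3–4–5–2, so G is not a forest; only forests have treewidth ≤ 1, hence tw(G) ≥ 2. Therefore the treewidth is 2.

Treewidth 2.
One optimal decomposition is:
Bags: B1 = {1, 2, 3}  B2 = {2, 3, 4}  B3 = {2, 4, 5}
Tree: B1–B2, B2–B3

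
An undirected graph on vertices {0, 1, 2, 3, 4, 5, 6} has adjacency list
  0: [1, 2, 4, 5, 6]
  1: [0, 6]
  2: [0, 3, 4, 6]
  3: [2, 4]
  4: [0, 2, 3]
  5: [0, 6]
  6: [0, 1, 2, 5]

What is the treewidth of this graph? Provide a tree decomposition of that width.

The largest bag has 3 vertices, giving width 2; this decomposition certifies tw(G) ≤ 2. On the other hand G contains the 3-clique {0, 2, 4}. A clique must lie in a single bag of any decomposition, so no decomposition can have width below 2. Hence tw(G) = 2 exactly.

Treewidth 2.
One such decomposition:
Bags: B1 = {0, 2, 6}  B2 = {0, 1, 6}  B3 = {0, 5, 6}  B4 = {0, 2, 4}  B5 = {2, 3, 4}
Tree: B1–B2, B1–B3, B1–B4, B4–B5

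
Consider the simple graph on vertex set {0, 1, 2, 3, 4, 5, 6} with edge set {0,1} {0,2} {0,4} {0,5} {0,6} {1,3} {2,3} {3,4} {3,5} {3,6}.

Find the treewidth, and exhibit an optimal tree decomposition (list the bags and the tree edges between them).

Treewidth 2.
One optimal decomposition is:
Bags: B1 = {0, 3, 4}  B2 = {0, 1, 3}  B3 = {0, 2, 3}  B4 = {0, 3, 5}  B5 = {0, 3, 6}
Tree: B1–B2, B2–B3, B3–B4, B4–B5

The largest bag has 3 vertices, giving width 2; this decomposition certifies tw(G) ≤ 2. For the lower bound, G contains the cycle 0–4–3–1–0, so G is not a forest; only forests have treewidth ≤ 1, hence tw(G) ≥ 2. Hence tw(G) = 2 exactly.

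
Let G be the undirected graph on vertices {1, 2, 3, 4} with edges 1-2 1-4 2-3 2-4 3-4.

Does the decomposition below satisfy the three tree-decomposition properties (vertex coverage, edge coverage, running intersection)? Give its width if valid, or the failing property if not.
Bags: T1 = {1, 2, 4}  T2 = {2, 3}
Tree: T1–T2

A tree decomposition must satisfy three properties: every vertex lies in some bag; for every edge, both endpoints lie together in some bag; and for every vertex, the bags containing it form a connected subtree. Here edge (4,3) lies in no bag, so the decomposition is invalid.

No — edge (4,3) lies in no bag.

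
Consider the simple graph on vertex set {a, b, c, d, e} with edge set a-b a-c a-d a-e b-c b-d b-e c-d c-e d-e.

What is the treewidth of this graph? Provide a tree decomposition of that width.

Treewidth 4.
One optimal decomposition is:
Bags: B1 = {a, b, c, d, e}
Tree: (single bag)

A single bag containing all 5 vertices is trivially a valid decomposition of width 4. Conversely, {a, b, c, d, e} is a clique of size 5, and the vertices of any clique must share a bag in every tree decomposition; so some bag has ≥ 5 vertices and tw(G) ≥ 4. The upper and lower bounds meet at 4, so that is the treewidth.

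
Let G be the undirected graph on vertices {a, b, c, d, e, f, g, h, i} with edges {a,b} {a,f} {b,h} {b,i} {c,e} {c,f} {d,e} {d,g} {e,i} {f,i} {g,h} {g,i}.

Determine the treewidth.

A width-3 tree decomposition is:
Bags: B1 = {d, e, g, h}  B2 = {e, g, h, i}  B3 = {b, e, h, i}  B4 = {b, c, e, i}  B5 = {b, c, f, i}  B6 = {a, b, c, f}
Tree: B1–B2, B2–B3, B3–B4, B4–B5, B5–B6
The largest bag has 4 vertices, giving width 3; this decomposition certifies tw(G) ≤ 3. For the lower bound: the 4 vertex sets {d,g,h}, {e}, {i}, {a,b,c,f} are disjoint, each induces a connected subgraph, and every pair is joined by at least one edge of G. Contracting each set to a single vertex therefore yields K_{4} as a minor, and since treewidth is minor-monotone, tw(G) ≥ tw(K_{4}) = 3. Combining the bounds, tw(G) = 3.

3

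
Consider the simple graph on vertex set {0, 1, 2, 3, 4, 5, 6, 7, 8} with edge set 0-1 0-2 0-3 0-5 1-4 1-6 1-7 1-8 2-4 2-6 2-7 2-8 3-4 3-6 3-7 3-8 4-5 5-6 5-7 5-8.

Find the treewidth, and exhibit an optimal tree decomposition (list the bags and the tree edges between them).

Every bag has size at most 5, so the width is 5 − 1 = 4 and tw(G) ≤ 4. For the lower bound: the 5 vertex sets {3,8}, {5,6}, {0,2}, {1}, {4} are disjoint, each induces a connected subgraph, and every pair is joined by at least one edge of G. Contracting each set to a single vertex therefore yields K_{5} as a minor, and since treewidth is minor-monotone, tw(G) ≥ tw(K_{5}) = 4. The upper and lower bounds meet at 4, so that is the treewidth.

Treewidth 4.
One optimal decomposition is:
Bags: B1 = {1, 2, 3, 5, 8}  B2 = {1, 2, 3, 5, 6}  B3 = {0, 1, 2, 3, 5}  B4 = {1, 2, 3, 4, 5}  B5 = {1, 2, 3, 5, 7}
Tree: B1–B2, B2–B3, B3–B4, B4–B5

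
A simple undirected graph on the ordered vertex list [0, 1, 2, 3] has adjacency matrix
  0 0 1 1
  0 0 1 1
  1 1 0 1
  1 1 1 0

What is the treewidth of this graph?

2

A width-2 tree decomposition is:
Bags: B1 = {0, 2, 3}  B2 = {1, 2, 3}
Tree: B1–B2
Every bag has size at most 3, so the width is 3 − 1 = 2 and tw(G) ≤ 2. Conversely, {0, 2, 3} is a clique of size 3, and the vertices of any clique must share a bag in every tree decomposition; so some bag has ≥ 3 vertices and tw(G) ≥ 2. Therefore the treewidth is 2.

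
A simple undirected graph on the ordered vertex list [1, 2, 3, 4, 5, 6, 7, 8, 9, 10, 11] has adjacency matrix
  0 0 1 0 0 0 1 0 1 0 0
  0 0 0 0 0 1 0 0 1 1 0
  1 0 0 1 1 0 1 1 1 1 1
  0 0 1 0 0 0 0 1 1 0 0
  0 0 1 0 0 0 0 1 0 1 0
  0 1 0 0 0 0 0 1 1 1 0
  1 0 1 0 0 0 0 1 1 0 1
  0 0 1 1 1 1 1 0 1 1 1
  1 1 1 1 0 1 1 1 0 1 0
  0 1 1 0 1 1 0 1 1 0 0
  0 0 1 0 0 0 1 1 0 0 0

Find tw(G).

3

A width-3 tree decomposition is:
Bags: B1 = {3, 7, 8, 9}  B2 = {3, 8, 9, 10}  B3 = {6, 8, 9, 10}  B4 = {2, 6, 9, 10}  B5 = {3, 7, 8, 11}  B6 = {3, 4, 8, 9}  B7 = {3, 5, 8, 10}  B8 = {1, 3, 7, 9}
Tree: B1–B2, B2–B3, B3–B4, B1–B5, B1–B6, B2–B7, B1–B8
Every bag has size at most 4, so the width is 4 − 1 = 3 and tw(G) ≤ 3. Conversely, {2, 6, 9, 10} is a clique of size 4, and the vertices of any clique must share a bag in every tree decomposition; so some bag has ≥ 4 vertices and tw(G) ≥ 3. Combining the bounds, tw(G) = 3.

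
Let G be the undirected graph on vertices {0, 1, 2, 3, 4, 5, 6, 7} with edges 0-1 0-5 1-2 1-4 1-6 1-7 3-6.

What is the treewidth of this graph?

A width-1 tree decomposition is:
Bags: B1 = {1, 6}  B2 = {1, 2}  B3 = {3, 6}  B4 = {1, 4}  B5 = {0, 1}  B6 = {0, 5}  B7 = {1, 7}
Tree: B1–B2, B1–B3, B2–B4, B2–B5, B5–B6, B4–B7
Every bag has size at most 2, so the width is 2 − 1 = 1 and tw(G) ≤ 1. G has an edge, so its treewidth is at least 1. The upper and lower bounds meet at 1, so that is the treewidth.

1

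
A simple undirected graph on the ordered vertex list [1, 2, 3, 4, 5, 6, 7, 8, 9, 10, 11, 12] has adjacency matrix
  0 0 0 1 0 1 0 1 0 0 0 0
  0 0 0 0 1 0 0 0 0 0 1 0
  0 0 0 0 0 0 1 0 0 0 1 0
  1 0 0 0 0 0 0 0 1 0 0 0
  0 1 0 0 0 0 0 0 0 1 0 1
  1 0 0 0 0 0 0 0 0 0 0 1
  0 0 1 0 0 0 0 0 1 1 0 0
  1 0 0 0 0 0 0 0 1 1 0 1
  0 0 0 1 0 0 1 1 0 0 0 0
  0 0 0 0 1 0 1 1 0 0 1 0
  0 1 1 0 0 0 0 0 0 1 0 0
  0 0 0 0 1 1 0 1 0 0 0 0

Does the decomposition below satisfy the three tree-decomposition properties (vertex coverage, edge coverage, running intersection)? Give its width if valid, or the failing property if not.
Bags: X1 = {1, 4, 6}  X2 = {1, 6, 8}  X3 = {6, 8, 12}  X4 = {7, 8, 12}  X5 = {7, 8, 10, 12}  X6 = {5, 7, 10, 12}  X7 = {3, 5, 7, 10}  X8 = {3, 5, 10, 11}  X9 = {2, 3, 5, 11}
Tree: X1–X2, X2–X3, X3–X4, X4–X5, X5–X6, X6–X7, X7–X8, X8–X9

No — vertex 9 appears in no bag.

A tree decomposition must satisfy three properties: every vertex lies in some bag; for every edge, both endpoints lie together in some bag; and for every vertex, the bags containing it form a connected subtree. Here vertex 9 appears in no bag, so the decomposition is invalid.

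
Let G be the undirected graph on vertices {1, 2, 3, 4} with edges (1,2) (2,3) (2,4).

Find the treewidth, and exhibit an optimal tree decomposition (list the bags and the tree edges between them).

Treewidth 1.
One optimal decomposition is:
Bags: B1 = {1, 2}  B2 = {2, 4}  B3 = {2, 3}
Tree: B1–B2, B2–B3

Every bag has size at most 2, so the width is 2 − 1 = 1 and tw(G) ≤ 1. Any graph with an edge has treewidth ≥ 1, and G has the edge 2–1. The upper and lower bounds meet at 1, so that is the treewidth.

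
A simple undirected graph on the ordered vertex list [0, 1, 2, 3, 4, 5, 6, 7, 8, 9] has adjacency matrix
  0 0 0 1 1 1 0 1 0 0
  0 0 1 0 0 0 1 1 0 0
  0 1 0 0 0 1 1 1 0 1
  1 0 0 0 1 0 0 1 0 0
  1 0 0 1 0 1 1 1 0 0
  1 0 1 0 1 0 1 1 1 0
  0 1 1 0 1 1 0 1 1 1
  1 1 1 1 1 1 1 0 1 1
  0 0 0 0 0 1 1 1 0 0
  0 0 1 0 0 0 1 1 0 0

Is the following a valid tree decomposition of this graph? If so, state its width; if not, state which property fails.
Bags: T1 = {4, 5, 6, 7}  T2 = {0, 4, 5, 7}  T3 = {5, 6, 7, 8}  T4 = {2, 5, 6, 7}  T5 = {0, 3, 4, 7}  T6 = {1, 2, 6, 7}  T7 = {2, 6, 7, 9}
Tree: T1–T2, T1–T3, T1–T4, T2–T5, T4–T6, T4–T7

Every vertex of G appears in some bag (union = {0, 1, 2, 3, 4, 5, 6, 7, 8, 9}); every edge is covered by a bag; and for each vertex v the set of bags containing v is connected in the bag tree. The decomposition is therefore valid. The largest bag has 4 vertices, so the width is 3.

Yes; width 3.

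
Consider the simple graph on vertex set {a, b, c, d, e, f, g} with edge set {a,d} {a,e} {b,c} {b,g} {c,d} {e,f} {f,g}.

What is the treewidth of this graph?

A width-2 tree decomposition is:
Bags: B1 = {b, c, d}  B2 = {b, d, g}  B3 = {d, f, g}  B4 = {d, e, f}  B5 = {a, d, e}
Tree: B1–B2, B2–B3, B3–B4, B4–B5
Each bag holds 3 vertices, so the decomposition has width 2, which upper-bounds the treewidth. Since d–c–b–g–f–e–a–d is a cycle in G, G is not acyclic. Forests are exactly the graphs of treewidth ≤ 1, so tw(G) ≥ 2. Hence tw(G) = 2 exactly.

2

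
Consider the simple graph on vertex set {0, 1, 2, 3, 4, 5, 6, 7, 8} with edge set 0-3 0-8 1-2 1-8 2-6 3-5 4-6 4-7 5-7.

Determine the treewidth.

2

A width-2 tree decomposition is:
Bags: B1 = {1, 2, 8}  B2 = {2, 6, 8}  B3 = {4, 6, 8}  B4 = {4, 7, 8}  B5 = {5, 7, 8}  B6 = {3, 5, 8}  B7 = {0, 3, 8}
Tree: B1–B2, B2–B3, B3–B4, B4–B5, B5–B6, B6–B7
Each bag holds 3 vertices, so the decomposition has width 2, which upper-bounds the treewidth. For the lower bound, G contains the cycle 8–1–2–6–4–7–5–3–0–8, so G is not a forest; only forests have treewidth ≤ 1, hence tw(G) ≥ 2. The upper and lower bounds meet at 2, so that is the treewidth.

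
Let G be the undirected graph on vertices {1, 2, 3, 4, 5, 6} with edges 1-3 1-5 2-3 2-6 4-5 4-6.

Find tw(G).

A width-2 tree decomposition is:
Bags: B1 = {2, 3, 6}  B2 = {1, 3, 6}  B3 = {1, 5, 6}  B4 = {4, 5, 6}
Tree: B1–B2, B2–B3, B3–B4
Each bag holds 3 vertices, so the decomposition has width 2, which upper-bounds the treewidth. The edges 6–2–3–1–5–4–6 form a cycle, so G is not a tree and its treewidth is at least 2. Combining the bounds, tw(G) = 2.

2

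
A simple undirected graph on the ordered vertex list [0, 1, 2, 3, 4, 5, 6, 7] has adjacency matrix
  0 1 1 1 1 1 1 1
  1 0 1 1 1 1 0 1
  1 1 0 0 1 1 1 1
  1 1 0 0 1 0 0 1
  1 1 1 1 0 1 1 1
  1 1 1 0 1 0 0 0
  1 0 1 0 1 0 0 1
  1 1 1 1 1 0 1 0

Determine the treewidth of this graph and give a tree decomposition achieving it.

Treewidth 4.
One such decomposition:
Bags: B1 = {0, 1, 2, 4, 7}  B2 = {0, 1, 2, 4, 5}  B3 = {0, 2, 4, 6, 7}  B4 = {0, 1, 3, 4, 7}
Tree: B1–B2, B1–B3, B1–B4

Every bag has size at most 5, so the width is 5 − 1 = 4 and tw(G) ≤ 4. On the other hand G contains the 5-clique {0, 1, 2, 4, 5}. A clique must lie in a single bag of any decomposition, so no decomposition can have width below 4. The upper and lower bounds meet at 4, so that is the treewidth.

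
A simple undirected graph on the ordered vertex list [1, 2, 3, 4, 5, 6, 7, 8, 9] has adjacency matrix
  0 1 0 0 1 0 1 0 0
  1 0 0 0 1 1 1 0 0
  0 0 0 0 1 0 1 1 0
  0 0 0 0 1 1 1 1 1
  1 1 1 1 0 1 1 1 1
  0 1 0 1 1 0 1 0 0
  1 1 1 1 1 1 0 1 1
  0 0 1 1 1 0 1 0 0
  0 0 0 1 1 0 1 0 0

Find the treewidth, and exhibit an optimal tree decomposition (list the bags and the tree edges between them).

The largest bag has 4 vertices, giving width 3; this decomposition certifies tw(G) ≤ 3. For the lower bound, the 4 vertices {1, 2, 5, 7} are pairwise adjacent, and any tree decomposition puts a clique entirely inside one bag — forcing width ≥ 3. Hence tw(G) = 3 exactly.

Treewidth 3.
One optimal decomposition is:
Bags: B1 = {4, 5, 6, 7}  B2 = {2, 5, 6, 7}  B3 = {4, 5, 7, 8}  B4 = {1, 2, 5, 7}  B5 = {4, 5, 7, 9}  B6 = {3, 5, 7, 8}
Tree: B1–B2, B1–B3, B2–B4, B3–B5, B3–B6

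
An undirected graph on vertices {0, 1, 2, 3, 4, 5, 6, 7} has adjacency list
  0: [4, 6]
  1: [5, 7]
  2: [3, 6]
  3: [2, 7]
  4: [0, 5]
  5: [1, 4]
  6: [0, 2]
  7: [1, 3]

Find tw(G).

A width-2 tree decomposition is:
Bags: B1 = {1, 4, 5}  B2 = {0, 1, 4}  B3 = {0, 1, 6}  B4 = {1, 2, 6}  B5 = {1, 2, 3}  B6 = {1, 3, 7}
Tree: B1–B2, B2–B3, B3–B4, B4–B5, B5–B6
Each bag holds 3 vertices, so the decomposition has width 2, which upper-bounds the treewidth. The edges 1–5–4–0–6–2–3–7–1 form a cycle, so G is not a tree and its treewidth is at least 2. The upper and lower bounds meet at 2, so that is the treewidth.

2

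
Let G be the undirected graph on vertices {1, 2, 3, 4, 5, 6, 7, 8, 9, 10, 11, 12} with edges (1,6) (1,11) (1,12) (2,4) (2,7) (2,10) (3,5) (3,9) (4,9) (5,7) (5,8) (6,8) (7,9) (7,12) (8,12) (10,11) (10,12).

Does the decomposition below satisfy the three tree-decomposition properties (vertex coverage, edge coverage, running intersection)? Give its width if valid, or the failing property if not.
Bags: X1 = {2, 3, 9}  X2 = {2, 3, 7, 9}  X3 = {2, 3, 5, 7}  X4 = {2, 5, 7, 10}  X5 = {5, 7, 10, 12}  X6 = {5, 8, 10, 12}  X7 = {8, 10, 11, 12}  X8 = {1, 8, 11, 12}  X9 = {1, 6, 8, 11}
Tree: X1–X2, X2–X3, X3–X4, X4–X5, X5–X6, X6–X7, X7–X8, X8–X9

A tree decomposition must satisfy three properties: every vertex lies in some bag; for every edge, both endpoints lie together in some bag; and for every vertex, the bags containing it form a connected subtree. Here vertex 4 appears in no bag, so the decomposition is invalid.

No — vertex 4 appears in no bag.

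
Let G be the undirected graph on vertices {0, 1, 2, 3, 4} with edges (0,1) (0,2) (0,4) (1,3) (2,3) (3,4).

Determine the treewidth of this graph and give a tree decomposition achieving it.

Treewidth 2.
One optimal decomposition is:
Bags: B1 = {0, 1, 3}  B2 = {0, 3, 4}  B3 = {0, 2, 3}
Tree: B1–B2, B2–B3

Every bag has size at most 3, so the width is 3 − 1 = 2 and tw(G) ≤ 2. Since 1–0–4–3–1 is a cycle in G, G is not acyclic. Forests are exactly the graphs of treewidth ≤ 1, so tw(G) ≥ 2. Hence tw(G) = 2 exactly.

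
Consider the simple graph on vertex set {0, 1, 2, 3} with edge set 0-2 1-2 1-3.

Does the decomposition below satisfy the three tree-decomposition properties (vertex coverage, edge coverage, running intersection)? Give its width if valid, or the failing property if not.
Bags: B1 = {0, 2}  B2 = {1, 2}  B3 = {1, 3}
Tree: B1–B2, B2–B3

Vertex coverage: the bags together contain {0, 1, 2, 3}, the full vertex set. Edge coverage: each edge of G has both endpoints in at least one bag. Running intersection: for every vertex, the bags containing it form a connected subtree. All three properties hold, so this is a valid tree decomposition of width max|bag| − 1 = 1, and hence tw(G) ≤ 1.

Yes; width 1.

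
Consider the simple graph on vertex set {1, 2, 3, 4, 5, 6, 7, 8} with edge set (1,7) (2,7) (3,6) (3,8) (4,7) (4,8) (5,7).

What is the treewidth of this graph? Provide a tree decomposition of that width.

Every bag has size at most 2, so the width is 2 − 1 = 1 and tw(G) ≤ 1. Any graph with an edge has treewidth ≥ 1, and G has the edge 7–1. Therefore the treewidth is 1.

Treewidth 1.
Bags: B1 = {1, 7}  B2 = {4, 7}  B3 = {5, 7}  B4 = {2, 7}  B5 = {4, 8}  B6 = {3, 8}  B7 = {3, 6}
Tree: B1–B2, B2–B3, B1–B4, B2–B5, B5–B6, B6–B7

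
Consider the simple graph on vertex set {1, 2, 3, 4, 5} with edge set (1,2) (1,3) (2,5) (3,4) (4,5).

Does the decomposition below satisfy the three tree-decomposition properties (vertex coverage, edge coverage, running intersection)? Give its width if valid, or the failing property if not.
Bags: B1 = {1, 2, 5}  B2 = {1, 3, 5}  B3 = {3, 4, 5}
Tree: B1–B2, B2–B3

Checking the three conditions: (i) the bags cover all of {1, 2, 3, 4, 5}; (ii) for each edge, some bag contains both endpoints; (iii) the bags containing any fixed vertex form a subtree. All hold, so the decomposition is valid with width 3 − 1 = 2.

Yes; width 2.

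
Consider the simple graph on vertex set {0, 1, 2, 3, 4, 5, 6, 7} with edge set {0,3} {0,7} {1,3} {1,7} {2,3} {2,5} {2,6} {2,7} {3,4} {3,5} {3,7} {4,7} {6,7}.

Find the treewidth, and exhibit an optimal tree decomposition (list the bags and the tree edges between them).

Every bag has size at most 3, so the width is 3 − 1 = 2 and tw(G) ≤ 2. For the lower bound, the 3 vertices {2, 3, 5} are pairwise adjacent, and any tree decomposition puts a clique entirely inside one bag — forcing width ≥ 2. Combining the bounds, tw(G) = 2.

Treewidth 2.
One optimal decomposition is:
Bags: B1 = {2, 3, 7}  B2 = {0, 3, 7}  B3 = {3, 4, 7}  B4 = {1, 3, 7}  B5 = {2, 6, 7}  B6 = {2, 3, 5}
Tree: B1–B2, B2–B3, B1–B4, B1–B5, B1–B6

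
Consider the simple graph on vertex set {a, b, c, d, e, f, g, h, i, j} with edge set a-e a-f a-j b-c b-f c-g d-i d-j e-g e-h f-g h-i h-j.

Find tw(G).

A width-2 tree decomposition is:
Bags: B1 = {d, i, j}  B2 = {h, i, j}  B3 = {a, h, j}  B4 = {a, e, h}  B5 = {a, e, f}  B6 = {e, f, g}  B7 = {b, f, g}  B8 = {b, c, g}
Tree: B1–B2, B2–B3, B3–B4, B4–B5, B5–B6, B6–B7, B7–B8
Each bag holds 3 vertices, so the decomposition has width 2, which upper-bounds the treewidth. Since d–i–h–j–d is a cycle in G, G is not acyclic. Forests are exactly the graphs of treewidth ≤ 1, so tw(G) ≥ 2. Therefore the treewidth is 2.

2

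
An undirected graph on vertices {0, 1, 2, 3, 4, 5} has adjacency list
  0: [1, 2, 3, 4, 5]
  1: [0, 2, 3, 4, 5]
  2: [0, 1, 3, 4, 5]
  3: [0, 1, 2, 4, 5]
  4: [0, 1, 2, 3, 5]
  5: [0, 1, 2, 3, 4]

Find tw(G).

5

A width-5 tree decomposition is:
Bags: B1 = {0, 1, 2, 3, 4, 5}
Tree: (single bag)
With just one bag of size 6, the width is 6 − 1 = 5, so tw(G) ≤ 5. Conversely, {0, 1, 2, 3, 4, 5} is a clique of size 6, and the vertices of any clique must share a bag in every tree decomposition; so some bag has ≥ 6 vertices and tw(G) ≥ 5. Combining the bounds, tw(G) = 5.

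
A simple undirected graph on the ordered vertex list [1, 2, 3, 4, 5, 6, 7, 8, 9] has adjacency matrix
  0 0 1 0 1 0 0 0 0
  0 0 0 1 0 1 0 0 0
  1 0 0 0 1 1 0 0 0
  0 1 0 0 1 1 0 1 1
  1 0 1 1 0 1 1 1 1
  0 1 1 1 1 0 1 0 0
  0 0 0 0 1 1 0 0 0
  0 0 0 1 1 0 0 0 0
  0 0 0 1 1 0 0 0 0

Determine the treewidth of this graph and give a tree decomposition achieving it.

Treewidth 2.
One such decomposition:
Bags: B1 = {5, 6, 7}  B2 = {4, 5, 6}  B3 = {3, 5, 6}  B4 = {4, 5, 9}  B5 = {2, 4, 6}  B6 = {4, 5, 8}  B7 = {1, 3, 5}
Tree: B1–B2, B2–B3, B2–B4, B2–B5, B2–B6, B3–B7

Each bag holds 3 vertices, so the decomposition has width 2, which upper-bounds the treewidth. On the other hand G contains the 3-clique {2, 4, 6}. A clique must lie in a single bag of any decomposition, so no decomposition can have width below 2. Combining the bounds, tw(G) = 2.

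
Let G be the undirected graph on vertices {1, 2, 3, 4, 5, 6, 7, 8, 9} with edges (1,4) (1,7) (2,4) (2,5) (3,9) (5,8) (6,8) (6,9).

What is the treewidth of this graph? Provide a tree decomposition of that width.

Every bag has size at most 2, so the width is 2 − 1 = 1 and tw(G) ≤ 1. Since G has at least one edge (e.g. 3–9), it is not an edgeless graph, so tw(G) ≥ 1. Therefore the treewidth is 1.

Treewidth 1.
One optimal decomposition is:
Bags: B1 = {3, 9}  B2 = {6, 9}  B3 = {6, 8}  B4 = {5, 8}  B5 = {2, 5}  B6 = {2, 4}  B7 = {1, 4}  B8 = {1, 7}
Tree: B1–B2, B2–B3, B3–B4, B4–B5, B5–B6, B6–B7, B7–B8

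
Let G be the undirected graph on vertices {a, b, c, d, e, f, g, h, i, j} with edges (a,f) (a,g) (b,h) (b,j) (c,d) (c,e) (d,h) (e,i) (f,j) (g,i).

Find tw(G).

2

A width-2 tree decomposition is:
Bags: B1 = {a, f, g}  B2 = {f, g, i}  B3 = {e, f, i}  B4 = {c, e, f}  B5 = {c, d, f}  B6 = {d, f, h}  B7 = {b, f, h}  B8 = {b, f, j}
Tree: B1–B2, B2–B3, B3–B4, B4–B5, B5–B6, B6–B7, B7–B8
Each bag holds 3 vertices, so the decomposition has width 2, which upper-bounds the treewidth. For the lower bound, G contains the cycle f–a–g–i–e–c–d–h–b–j–f, so G is not a forest; only forests have treewidth ≤ 1, hence tw(G) ≥ 2. The upper and lower bounds meet at 2, so that is the treewidth.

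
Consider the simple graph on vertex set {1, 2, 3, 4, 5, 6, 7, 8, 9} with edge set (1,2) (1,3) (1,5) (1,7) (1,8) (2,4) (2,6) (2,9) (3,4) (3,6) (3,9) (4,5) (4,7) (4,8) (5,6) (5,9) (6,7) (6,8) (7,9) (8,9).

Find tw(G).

4

A width-4 tree decomposition is:
Bags: B1 = {1, 3, 4, 6, 9}  B2 = {1, 4, 6, 7, 9}  B3 = {1, 4, 6, 8, 9}  B4 = {1, 2, 4, 6, 9}  B5 = {1, 4, 5, 6, 9}
Tree: B1–B2, B2–B3, B3–B4, B4–B5
The largest bag has 5 vertices, giving width 4; this decomposition certifies tw(G) ≤ 4. For the lower bound: the 5 vertex sets {1,3}, {4,7}, {8,9}, {6}, {2} are disjoint, each induces a connected subgraph, and every pair is joined by at least one edge of G. Contracting each set to a single vertex therefore yields K_{5} as a minor, and since treewidth is minor-monotone, tw(G) ≥ tw(K_{5}) = 4. The upper and lower bounds meet at 4, so that is the treewidth.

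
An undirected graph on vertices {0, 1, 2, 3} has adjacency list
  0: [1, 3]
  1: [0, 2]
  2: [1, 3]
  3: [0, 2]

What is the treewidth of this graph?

2

A width-2 tree decomposition is:
Bags: B1 = {0, 1, 3}  B2 = {1, 2, 3}
Tree: B1–B2
Every bag has size at most 3, so the width is 3 − 1 = 2 and tw(G) ≤ 2. For the lower bound, G contains the cycle 1–0–3–2–1, so G is not a forest; only forests have treewidth ≤ 1, hence tw(G) ≥ 2. The upper and lower bounds meet at 2, so that is the treewidth.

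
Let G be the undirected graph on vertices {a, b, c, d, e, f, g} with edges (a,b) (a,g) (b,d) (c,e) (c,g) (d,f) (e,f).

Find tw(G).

2

A width-2 tree decomposition is:
Bags: B1 = {c, e, f}  B2 = {c, f, g}  B3 = {a, f, g}  B4 = {a, b, f}  B5 = {b, d, f}
Tree: B1–B2, B2–B3, B3–B4, B4–B5
Each bag holds 3 vertices, so the decomposition has width 2, which upper-bounds the treewidth. Since f–e–c–g–a–b–d–f is a cycle in G, G is not acyclic. Forests are exactly the graphs of treewidth ≤ 1, so tw(G) ≥ 2. Therefore the treewidth is 2.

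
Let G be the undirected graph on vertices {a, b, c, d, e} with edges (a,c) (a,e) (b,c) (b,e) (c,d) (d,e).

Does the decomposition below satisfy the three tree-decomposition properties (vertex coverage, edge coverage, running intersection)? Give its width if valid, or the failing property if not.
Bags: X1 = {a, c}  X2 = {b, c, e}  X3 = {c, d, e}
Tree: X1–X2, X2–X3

No — edge (e,a) lies in no bag.

A tree decomposition must satisfy three properties: every vertex lies in some bag; for every edge, both endpoints lie together in some bag; and for every vertex, the bags containing it form a connected subtree. Here edge (e,a) lies in no bag, so the decomposition is invalid.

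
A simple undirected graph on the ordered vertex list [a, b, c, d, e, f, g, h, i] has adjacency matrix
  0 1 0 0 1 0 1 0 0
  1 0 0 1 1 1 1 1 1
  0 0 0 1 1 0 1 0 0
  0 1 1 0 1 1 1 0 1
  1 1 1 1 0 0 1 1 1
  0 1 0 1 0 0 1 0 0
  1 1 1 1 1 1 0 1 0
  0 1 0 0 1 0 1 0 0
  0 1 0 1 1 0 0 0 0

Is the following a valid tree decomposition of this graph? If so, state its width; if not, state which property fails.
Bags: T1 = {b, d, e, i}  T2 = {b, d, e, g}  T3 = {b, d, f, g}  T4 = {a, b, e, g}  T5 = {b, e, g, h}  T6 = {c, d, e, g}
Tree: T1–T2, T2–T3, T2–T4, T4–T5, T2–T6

Every vertex of G appears in some bag (union = {a, b, c, d, e, f, g, h, i}); every edge is covered by a bag; and for each vertex v the set of bags containing v is connected in the bag tree. The decomposition is therefore valid. The largest bag has 4 vertices, so the width is 3.

Yes; width 3.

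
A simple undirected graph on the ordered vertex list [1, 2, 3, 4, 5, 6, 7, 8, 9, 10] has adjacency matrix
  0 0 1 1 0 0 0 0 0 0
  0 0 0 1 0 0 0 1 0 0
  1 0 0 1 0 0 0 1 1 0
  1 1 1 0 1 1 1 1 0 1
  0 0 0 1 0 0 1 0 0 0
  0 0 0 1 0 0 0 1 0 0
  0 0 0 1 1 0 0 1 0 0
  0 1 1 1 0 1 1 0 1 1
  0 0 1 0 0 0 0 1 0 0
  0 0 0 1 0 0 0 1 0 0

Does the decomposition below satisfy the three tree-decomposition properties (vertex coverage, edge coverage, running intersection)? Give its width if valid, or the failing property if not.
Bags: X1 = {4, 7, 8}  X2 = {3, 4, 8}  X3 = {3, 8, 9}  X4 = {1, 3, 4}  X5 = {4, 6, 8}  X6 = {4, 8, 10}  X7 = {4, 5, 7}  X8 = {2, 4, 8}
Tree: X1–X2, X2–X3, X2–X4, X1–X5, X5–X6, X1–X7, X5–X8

Yes; width 2.

Checking the three conditions: (i) the bags cover all of {1, 2, 3, 4, 5, 6, 7, 8, 9, 10}; (ii) for each edge, some bag contains both endpoints; (iii) the bags containing any fixed vertex form a subtree. All hold, so the decomposition is valid with width 3 − 1 = 2.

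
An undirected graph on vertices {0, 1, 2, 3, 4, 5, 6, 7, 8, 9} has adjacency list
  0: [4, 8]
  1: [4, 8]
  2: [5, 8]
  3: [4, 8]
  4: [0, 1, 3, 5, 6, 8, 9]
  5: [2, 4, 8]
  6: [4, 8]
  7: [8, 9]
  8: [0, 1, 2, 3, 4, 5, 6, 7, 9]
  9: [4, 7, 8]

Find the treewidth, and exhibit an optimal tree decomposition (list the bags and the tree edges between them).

Treewidth 2.
One such decomposition:
Bags: B1 = {4, 5, 8}  B2 = {4, 8, 9}  B3 = {2, 5, 8}  B4 = {0, 4, 8}  B5 = {7, 8, 9}  B6 = {4, 6, 8}  B7 = {3, 4, 8}  B8 = {1, 4, 8}
Tree: B1–B2, B1–B3, B2–B4, B2–B5, B2–B6, B6–B7, B4–B8

Every bag has size at most 3, so the width is 3 − 1 = 2 and tw(G) ≤ 2. For the lower bound, the 3 vertices {2, 5, 8} are pairwise adjacent, and any tree decomposition puts a clique entirely inside one bag — forcing width ≥ 2. Hence tw(G) = 2 exactly.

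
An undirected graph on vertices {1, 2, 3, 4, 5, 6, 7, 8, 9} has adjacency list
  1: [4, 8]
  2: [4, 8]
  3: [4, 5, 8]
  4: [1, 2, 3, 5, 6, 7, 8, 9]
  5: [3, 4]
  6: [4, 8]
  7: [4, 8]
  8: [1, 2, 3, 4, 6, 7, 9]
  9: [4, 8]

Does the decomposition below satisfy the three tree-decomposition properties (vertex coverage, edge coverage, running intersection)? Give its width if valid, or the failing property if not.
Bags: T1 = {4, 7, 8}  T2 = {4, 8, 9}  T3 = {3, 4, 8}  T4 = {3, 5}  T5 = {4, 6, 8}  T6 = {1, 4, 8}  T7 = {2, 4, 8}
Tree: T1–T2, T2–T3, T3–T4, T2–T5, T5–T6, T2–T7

No — edge (4,5) lies in no bag.

A tree decomposition must satisfy three properties: every vertex lies in some bag; for every edge, both endpoints lie together in some bag; and for every vertex, the bags containing it form a connected subtree. Here edge (4,5) lies in no bag, so the decomposition is invalid.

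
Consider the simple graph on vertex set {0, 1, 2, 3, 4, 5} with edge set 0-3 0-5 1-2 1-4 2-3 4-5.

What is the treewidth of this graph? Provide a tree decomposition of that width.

The largest bag has 3 vertices, giving width 2; this decomposition certifies tw(G) ≤ 2. The edges 5–0–3–2–1–4–5 form a cycle, so G is not a tree and its treewidth is at least 2. Combining the bounds, tw(G) = 2.

Treewidth 2.
Bags: B1 = {0, 3, 5}  B2 = {2, 3, 5}  B3 = {1, 2, 5}  B4 = {1, 4, 5}
Tree: B1–B2, B2–B3, B3–B4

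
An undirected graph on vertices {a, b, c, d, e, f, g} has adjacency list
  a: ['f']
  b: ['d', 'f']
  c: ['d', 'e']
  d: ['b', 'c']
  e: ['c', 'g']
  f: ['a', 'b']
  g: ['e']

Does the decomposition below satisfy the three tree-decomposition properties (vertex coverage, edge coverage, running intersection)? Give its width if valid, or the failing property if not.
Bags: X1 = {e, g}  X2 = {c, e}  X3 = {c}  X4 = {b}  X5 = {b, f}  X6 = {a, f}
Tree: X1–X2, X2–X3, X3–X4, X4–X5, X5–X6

A tree decomposition must satisfy three properties: every vertex lies in some bag; for every edge, both endpoints lie together in some bag; and for every vertex, the bags containing it form a connected subtree. Here vertex d appears in no bag, so the decomposition is invalid.

No — vertex d appears in no bag.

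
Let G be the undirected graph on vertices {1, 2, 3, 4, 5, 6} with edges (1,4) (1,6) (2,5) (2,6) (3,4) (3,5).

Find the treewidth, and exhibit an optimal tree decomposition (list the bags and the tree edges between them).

Treewidth 2.
One optimal decomposition is:
Bags: B1 = {1, 3, 4}  B2 = {1, 3, 6}  B3 = {2, 3, 6}  B4 = {2, 3, 5}
Tree: B1–B2, B2–B3, B3–B4

The largest bag has 3 vertices, giving width 2; this decomposition certifies tw(G) ≤ 2. The edges 3–4–1–6–2–5–3 form a cycle, so G is not a tree and its treewidth is at least 2. Therefore the treewidth is 2.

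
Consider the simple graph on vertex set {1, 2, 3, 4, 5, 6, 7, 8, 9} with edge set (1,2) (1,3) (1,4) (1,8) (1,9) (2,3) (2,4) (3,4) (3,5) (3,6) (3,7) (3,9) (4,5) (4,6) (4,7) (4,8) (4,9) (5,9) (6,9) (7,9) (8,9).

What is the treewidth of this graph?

3

A width-3 tree decomposition is:
Bags: B1 = {3, 4, 6, 9}  B2 = {1, 3, 4, 9}  B3 = {1, 2, 3, 4}  B4 = {3, 4, 5, 9}  B5 = {3, 4, 7, 9}  B6 = {1, 4, 8, 9}
Tree: B1–B2, B2–B3, B1–B4, B2–B5, B2–B6
Each bag holds 4 vertices, so the decomposition has width 3, which upper-bounds the treewidth. For the lower bound, the 4 vertices {1, 4, 8, 9} are pairwise adjacent, and any tree decomposition puts a clique entirely inside one bag — forcing width ≥ 3. The upper and lower bounds meet at 3, so that is the treewidth.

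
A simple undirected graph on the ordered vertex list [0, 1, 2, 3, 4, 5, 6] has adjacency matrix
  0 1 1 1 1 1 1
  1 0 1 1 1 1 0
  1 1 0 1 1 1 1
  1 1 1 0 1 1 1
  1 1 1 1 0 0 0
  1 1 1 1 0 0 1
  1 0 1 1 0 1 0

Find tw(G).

4

A width-4 tree decomposition is:
Bags: B1 = {0, 1, 2, 3, 5}  B2 = {0, 2, 3, 5, 6}  B3 = {0, 1, 2, 3, 4}
Tree: B1–B2, B1–B3
The largest bag has 5 vertices, giving width 4; this decomposition certifies tw(G) ≤ 4. Conversely, {0, 1, 2, 3, 4} is a clique of size 5, and the vertices of any clique must share a bag in every tree decomposition; so some bag has ≥ 5 vertices and tw(G) ≥ 4. Therefore the treewidth is 4.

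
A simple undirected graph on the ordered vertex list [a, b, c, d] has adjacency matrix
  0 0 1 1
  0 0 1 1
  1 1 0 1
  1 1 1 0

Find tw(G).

A width-2 tree decomposition is:
Bags: B1 = {b, c, d}  B2 = {a, c, d}
Tree: B1–B2
The largest bag has 3 vertices, giving width 2; this decomposition certifies tw(G) ≤ 2. Conversely, {a, c, d} is a clique of size 3, and the vertices of any clique must share a bag in every tree decomposition; so some bag has ≥ 3 vertices and tw(G) ≥ 2. The upper and lower bounds meet at 2, so that is the treewidth.

2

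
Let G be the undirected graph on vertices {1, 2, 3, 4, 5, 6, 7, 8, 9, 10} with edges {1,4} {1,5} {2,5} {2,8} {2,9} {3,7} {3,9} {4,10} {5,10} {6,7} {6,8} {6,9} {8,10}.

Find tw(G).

2

A width-2 tree decomposition is:
Bags: B1 = {1, 4, 10}  B2 = {1, 5, 10}  B3 = {5, 8, 10}  B4 = {2, 5, 8}  B5 = {2, 6, 8}  B6 = {2, 6, 9}  B7 = {6, 7, 9}  B8 = {3, 7, 9}
Tree: B1–B2, B2–B3, B3–B4, B4–B5, B5–B6, B6–B7, B7–B8
Each bag holds 3 vertices, so the decomposition has width 2, which upper-bounds the treewidth. The edges 4–1–5–10–4 form a cycle, so G is not a tree and its treewidth is at least 2. Therefore the treewidth is 2.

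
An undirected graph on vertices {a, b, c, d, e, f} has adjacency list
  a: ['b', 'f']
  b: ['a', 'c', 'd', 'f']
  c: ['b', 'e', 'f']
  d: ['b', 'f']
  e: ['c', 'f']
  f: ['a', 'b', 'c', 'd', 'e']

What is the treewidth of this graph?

2

A width-2 tree decomposition is:
Bags: B1 = {b, c, f}  B2 = {c, e, f}  B3 = {b, d, f}  B4 = {a, b, f}
Tree: B1–B2, B1–B3, B3–B4
The largest bag has 3 vertices, giving width 2; this decomposition certifies tw(G) ≤ 2. For the lower bound, the 3 vertices {c, e, f} are pairwise adjacent, and any tree decomposition puts a clique entirely inside one bag — forcing width ≥ 2. Hence tw(G) = 2 exactly.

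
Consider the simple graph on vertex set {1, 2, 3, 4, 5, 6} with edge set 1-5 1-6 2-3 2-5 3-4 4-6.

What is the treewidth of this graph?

2

A width-2 tree decomposition is:
Bags: B1 = {1, 5, 6}  B2 = {4, 5, 6}  B3 = {3, 4, 5}  B4 = {2, 3, 5}
Tree: B1–B2, B2–B3, B3–B4
Each bag holds 3 vertices, so the decomposition has width 2, which upper-bounds the treewidth. The edges 5–1–6–4–3–2–5 form a cycle, so G is not a tree and its treewidth is at least 2. The upper and lower bounds meet at 2, so that is the treewidth.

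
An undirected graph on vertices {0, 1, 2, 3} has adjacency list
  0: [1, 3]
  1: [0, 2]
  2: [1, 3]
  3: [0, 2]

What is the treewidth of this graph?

2

A width-2 tree decomposition is:
Bags: B1 = {0, 2, 3}  B2 = {0, 1, 2}
Tree: B1–B2
Each bag holds 3 vertices, so the decomposition has width 2, which upper-bounds the treewidth. Since 2–3–0–1–2 is a cycle in G, G is not acyclic. Forests are exactly the graphs of treewidth ≤ 1, so tw(G) ≥ 2. Therefore the treewidth is 2.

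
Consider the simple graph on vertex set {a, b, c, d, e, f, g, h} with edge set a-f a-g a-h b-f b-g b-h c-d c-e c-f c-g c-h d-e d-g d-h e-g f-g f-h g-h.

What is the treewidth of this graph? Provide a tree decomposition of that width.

Treewidth 3.
One optimal decomposition is:
Bags: B1 = {b, f, g, h}  B2 = {c, f, g, h}  B3 = {c, d, g, h}  B4 = {c, d, e, g}  B5 = {a, f, g, h}
Tree: B1–B2, B2–B3, B3–B4, B1–B5

Each bag holds 4 vertices, so the decomposition has width 3, which upper-bounds the treewidth. Conversely, {c, d, e, g} is a clique of size 4, and the vertices of any clique must share a bag in every tree decomposition; so some bag has ≥ 4 vertices and tw(G) ≥ 3. Hence tw(G) = 3 exactly.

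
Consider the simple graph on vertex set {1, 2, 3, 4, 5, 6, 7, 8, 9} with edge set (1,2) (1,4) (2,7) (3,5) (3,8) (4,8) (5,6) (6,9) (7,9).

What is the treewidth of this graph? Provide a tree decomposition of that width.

Treewidth 2.
One such decomposition:
Bags: B1 = {2, 7, 9}  B2 = {1, 2, 9}  B3 = {1, 4, 9}  B4 = {4, 8, 9}  B5 = {3, 8, 9}  B6 = {3, 5, 9}  B7 = {5, 6, 9}
Tree: B1–B2, B2–B3, B3–B4, B4–B5, B5–B6, B6–B7

Every bag has size at most 3, so the width is 3 − 1 = 2 and tw(G) ≤ 2. For the lower bound, G contains the cycle 9–7–2–1–4–8–3–5–6–9, so G is not a forest; only forests have treewidth ≤ 1, hence tw(G) ≥ 2. The upper and lower bounds meet at 2, so that is the treewidth.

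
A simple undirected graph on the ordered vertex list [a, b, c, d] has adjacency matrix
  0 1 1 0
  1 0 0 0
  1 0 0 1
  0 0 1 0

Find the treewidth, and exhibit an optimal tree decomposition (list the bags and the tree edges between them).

Treewidth 1.
Bags: B1 = {a, b}  B2 = {a, c}  B3 = {c, d}
Tree: B1–B2, B2–B3

The largest bag has 2 vertices, giving width 1; this decomposition certifies tw(G) ≤ 1. Since G has at least one edge (e.g. b–a), it is not an edgeless graph, so tw(G) ≥ 1. Hence tw(G) = 1 exactly.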